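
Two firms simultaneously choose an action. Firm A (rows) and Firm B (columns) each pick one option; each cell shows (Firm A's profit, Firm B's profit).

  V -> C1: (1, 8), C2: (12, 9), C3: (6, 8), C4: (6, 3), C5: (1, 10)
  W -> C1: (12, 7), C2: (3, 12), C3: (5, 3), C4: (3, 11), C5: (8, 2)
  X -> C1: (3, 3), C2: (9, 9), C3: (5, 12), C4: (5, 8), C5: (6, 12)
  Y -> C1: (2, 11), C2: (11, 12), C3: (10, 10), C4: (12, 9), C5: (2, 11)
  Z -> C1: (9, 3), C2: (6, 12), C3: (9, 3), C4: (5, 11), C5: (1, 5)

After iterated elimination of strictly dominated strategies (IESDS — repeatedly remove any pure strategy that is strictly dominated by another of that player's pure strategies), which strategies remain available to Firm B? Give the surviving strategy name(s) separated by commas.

C2, C3, C5

Firm B's strategy C1 is strictly dominated by C2 (V: 9>8, W: 12>7, X: 9>3, Y: 12>11, Z: 12>3) and is removed.
Firm A's strategy Z is strictly dominated by Y (C2: 11>6, C3: 10>9, C4: 12>5, C5: 2>1) and is removed.
Firm B's strategy C4 is strictly dominated by C2 (V: 9>3, W: 12>11, X: 9>8, Y: 12>9) and is removed.
Among the remaining strategies, none is strictly dominated by another pure strategy of the same player, so the elimination stops.
Surviving strategies — Firm A: {V, W, X, Y}; Firm B: {C2, C3, C5}.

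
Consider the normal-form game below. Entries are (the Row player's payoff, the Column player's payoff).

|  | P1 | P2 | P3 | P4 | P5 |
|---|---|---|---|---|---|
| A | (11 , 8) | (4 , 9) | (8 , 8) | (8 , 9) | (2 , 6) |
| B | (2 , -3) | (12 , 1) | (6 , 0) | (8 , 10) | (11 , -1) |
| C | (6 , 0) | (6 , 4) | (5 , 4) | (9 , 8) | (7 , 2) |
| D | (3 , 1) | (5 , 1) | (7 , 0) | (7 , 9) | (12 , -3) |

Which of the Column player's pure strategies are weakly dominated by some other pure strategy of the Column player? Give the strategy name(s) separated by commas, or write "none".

P1, P2, P3, P5

P1 is weakly dominated by P2 (A: 9>8, B: 1>-3, C: 4>0, D: 1=1).
P2: dominated, since P4 does at least as well everywhere (A: 9=9, B: 10>1, C: 8>4, D: 9>1).
P2 weakly dominates P3 — A: 9>8, B: 1>0, C: 4=4, D: 1>0.
Nothing dominates P4: P1 at A (9>8); P2 at B (10>1); P3 at A (9>8); P5 at A (9>6).
P2 weakly dominates P5 — A: 9>6, B: 1>-1, C: 4>2, D: 1>-3.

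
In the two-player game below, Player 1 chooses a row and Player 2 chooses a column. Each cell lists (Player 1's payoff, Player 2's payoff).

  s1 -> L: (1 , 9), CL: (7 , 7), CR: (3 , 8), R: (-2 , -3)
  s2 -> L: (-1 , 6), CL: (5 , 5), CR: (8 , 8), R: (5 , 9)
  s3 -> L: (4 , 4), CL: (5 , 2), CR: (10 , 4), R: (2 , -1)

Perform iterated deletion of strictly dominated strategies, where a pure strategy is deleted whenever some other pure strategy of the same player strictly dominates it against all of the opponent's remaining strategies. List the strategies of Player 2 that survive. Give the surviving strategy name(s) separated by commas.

L, CR, R

Column CL is eliminated: L beats it against every remaining row (s1: 9>7, s2: 6>5, s3: 4>2).
Player 1's strategy s1 is strictly dominated by s3 (L: 4>1, CR: 10>3, R: 2>-2) and is removed.
Among the remaining strategies, none is strictly dominated by another pure strategy of the same player, so the elimination stops.
Surviving strategies — Player 1: {s2, s3}; Player 2: {L, CR, R}.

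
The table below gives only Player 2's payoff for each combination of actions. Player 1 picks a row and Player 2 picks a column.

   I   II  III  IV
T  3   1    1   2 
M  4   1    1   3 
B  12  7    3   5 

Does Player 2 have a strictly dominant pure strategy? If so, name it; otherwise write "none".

I vs II: T: 3>1, M: 4>1, B: 12>7.
I vs III: T: 3>1, M: 4>1, B: 12>3.
I vs IV: T: 3>2, M: 4>3, B: 12>5.
I strictly beats every other strategy against every opponent action, so it is strictly dominant.

I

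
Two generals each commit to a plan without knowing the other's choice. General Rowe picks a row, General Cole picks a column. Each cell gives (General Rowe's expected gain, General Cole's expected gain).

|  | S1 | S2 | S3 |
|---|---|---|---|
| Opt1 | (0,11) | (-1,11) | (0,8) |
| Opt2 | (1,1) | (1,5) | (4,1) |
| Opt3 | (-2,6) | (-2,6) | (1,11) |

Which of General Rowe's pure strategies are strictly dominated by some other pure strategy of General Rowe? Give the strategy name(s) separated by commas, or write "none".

Opt1: dominated, since Opt2 does at least as well everywhere (S1: 1>0, S2: 1>-1, S3: 4>0).
Opt2: no other strategy beats it everywhere (Opt1 at S1 (1>0); Opt3 at S1 (1>-2)).
Opt2 strictly dominates Opt3 — S1: 1>-2, S2: 1>-2, S3: 4>1.

Opt1, Opt3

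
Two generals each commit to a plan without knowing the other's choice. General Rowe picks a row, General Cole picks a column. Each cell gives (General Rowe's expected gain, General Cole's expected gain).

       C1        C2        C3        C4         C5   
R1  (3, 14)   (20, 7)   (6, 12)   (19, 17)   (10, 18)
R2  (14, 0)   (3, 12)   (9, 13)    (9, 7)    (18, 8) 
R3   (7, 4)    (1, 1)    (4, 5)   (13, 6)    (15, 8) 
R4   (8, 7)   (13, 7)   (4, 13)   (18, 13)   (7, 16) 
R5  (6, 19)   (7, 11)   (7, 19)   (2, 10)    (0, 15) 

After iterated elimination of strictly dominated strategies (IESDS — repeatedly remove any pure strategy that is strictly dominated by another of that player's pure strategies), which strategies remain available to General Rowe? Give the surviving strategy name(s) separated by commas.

General Cole's strategy C2 is strictly dominated by C3 (R1: 12>7, R2: 13>12, R3: 5>1, R4: 13>7, R5: 19>11) and is removed.
For General Rowe, R2 strictly dominates R5 on the remaining columns (C1: 14>6, C3: 9>7, C4: 9>2, C5: 18>0); eliminate R5.
Column C1 is eliminated: C4 beats it against every remaining row (R1: 17>14, R2: 7>0, R3: 6>4, R4: 13>7).
For General Rowe, R1 strictly dominates R4 on the remaining columns (C3: 6>4, C4: 19>18, C5: 10>7); eliminate R4.
For General Cole, C5 strictly dominates C4 on the remaining rows (R1: 18>17, R2: 8>7, R3: 8>6); eliminate C4.
Row R1 is eliminated: R2 beats it against every remaining column (C3: 9>6, C5: 18>10).
For General Rowe, R2 strictly dominates R3 on the remaining columns (C3: 9>4, C5: 18>15); eliminate R3.
Column C5 is eliminated: C3 beats it against every remaining row (R2: 13>8).
Among the remaining strategies, none is strictly dominated by another pure strategy of the same player, so the elimination stops.
Surviving strategies — General Rowe: {R2}; General Cole: {C3}.

R2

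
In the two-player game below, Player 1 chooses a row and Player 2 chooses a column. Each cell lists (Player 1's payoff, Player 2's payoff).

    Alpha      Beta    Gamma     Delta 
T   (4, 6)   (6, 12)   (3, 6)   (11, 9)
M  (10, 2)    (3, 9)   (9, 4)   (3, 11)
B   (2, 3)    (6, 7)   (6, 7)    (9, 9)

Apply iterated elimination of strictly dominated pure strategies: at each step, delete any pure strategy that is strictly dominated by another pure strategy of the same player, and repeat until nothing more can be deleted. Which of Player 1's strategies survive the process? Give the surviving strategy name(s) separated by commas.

T, B

For Player 2, Beta strictly dominates Alpha on the remaining rows (T: 12>6, M: 9>2, B: 7>3); eliminate Alpha.
Player 2's strategy Gamma is strictly dominated by Delta (T: 9>6, M: 11>4, B: 9>7) and is removed.
Player 1's strategy M is strictly dominated by T (Beta: 6>3, Delta: 11>3) and is removed.
Among the remaining strategies, none is strictly dominated by another pure strategy of the same player, so the elimination stops.
Surviving strategies — Player 1: {T, B}; Player 2: {Beta, Delta}.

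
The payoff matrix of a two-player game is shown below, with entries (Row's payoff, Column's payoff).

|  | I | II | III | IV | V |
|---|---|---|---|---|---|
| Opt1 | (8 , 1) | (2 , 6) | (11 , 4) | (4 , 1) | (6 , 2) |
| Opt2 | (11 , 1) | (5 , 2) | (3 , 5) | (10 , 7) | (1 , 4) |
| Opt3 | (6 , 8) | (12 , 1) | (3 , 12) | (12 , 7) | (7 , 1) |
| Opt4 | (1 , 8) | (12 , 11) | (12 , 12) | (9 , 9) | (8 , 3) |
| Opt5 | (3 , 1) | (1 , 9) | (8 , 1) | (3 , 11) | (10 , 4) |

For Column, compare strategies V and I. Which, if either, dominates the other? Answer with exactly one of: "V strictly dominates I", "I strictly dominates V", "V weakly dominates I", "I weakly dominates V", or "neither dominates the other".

Compare V to I across every action of Row: Opt1: 2>1, Opt2: 4>1, Opt3: 1<8, Opt4: 3<8, Opt5: 4>1.
V does better at Opt1, Opt2, Opt5 but worse at Opt3, Opt4; neither strategy dominates the other.

neither dominates the other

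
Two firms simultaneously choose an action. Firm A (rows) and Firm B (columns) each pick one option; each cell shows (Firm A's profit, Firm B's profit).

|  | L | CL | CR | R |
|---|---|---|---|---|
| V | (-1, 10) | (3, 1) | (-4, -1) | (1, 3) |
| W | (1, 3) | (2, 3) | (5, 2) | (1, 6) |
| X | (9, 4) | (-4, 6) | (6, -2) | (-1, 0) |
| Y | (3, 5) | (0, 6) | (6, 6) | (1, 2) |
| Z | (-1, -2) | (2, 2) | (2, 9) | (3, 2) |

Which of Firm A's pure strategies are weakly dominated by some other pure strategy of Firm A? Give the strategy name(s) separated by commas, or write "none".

Nothing dominates V: W at CL (3>2); X at CL (3>-4); Y at CL (3>0); Z at CL (3>2).
W: no other strategy beats it everywhere (V at L (1>-1); X at CL (2>-4); Y at CL (2>0); Z at L (1>-1)).
X: no other strategy beats it everywhere (V at L (9>-1); W at L (9>1); Y at L (9>3); Z at L (9>-1)).
Y: no other strategy beats it everywhere (V at L (3>-1); W at L (3>1); X at CL (0>-4); Z at L (3>-1)).
Z is not dominated — it holds its own against V at CR (2>-4); W at R (3>1); X at CL (2>-4); Y at CL (2>0).

none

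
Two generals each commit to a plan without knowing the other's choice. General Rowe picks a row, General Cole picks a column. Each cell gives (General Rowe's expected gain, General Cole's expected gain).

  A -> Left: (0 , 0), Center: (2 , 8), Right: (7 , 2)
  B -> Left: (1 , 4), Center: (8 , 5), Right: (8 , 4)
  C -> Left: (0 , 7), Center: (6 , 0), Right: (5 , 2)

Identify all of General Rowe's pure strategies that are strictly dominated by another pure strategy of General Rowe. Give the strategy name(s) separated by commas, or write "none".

A, C

A is strictly dominated by B (Left: 1>0, Center: 8>2, Right: 8>7).
Nothing dominates B: A at Left (1>0); C at Left (1>0).
B strictly dominates C — Left: 1>0, Center: 8>6, Right: 8>5.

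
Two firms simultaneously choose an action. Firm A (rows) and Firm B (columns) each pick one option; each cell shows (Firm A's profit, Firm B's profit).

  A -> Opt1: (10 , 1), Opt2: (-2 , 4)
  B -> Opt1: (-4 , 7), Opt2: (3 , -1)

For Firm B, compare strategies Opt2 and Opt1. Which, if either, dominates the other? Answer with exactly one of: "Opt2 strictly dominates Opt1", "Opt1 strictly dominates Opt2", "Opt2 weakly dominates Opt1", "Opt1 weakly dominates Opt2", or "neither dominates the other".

neither dominates the other

Opt2's payoffs vs Opt1's, by Firm A's action — A: 4>1, B: -1<7.
Opt2 does better at A but worse at B; neither strategy dominates the other.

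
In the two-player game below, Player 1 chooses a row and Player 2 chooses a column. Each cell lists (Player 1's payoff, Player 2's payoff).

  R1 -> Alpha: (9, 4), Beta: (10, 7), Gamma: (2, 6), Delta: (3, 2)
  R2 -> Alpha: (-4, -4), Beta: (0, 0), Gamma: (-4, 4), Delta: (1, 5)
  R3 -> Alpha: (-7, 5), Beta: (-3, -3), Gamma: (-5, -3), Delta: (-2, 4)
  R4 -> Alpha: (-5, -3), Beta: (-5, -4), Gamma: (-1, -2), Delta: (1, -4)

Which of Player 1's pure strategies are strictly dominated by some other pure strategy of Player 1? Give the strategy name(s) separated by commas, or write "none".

R2, R3, R4

R1 is not dominated — it holds its own against R2 at Alpha (9>-4); R3 at Alpha (9>-7); R4 at Alpha (9>-5).
R1 strictly dominates R2 — Alpha: 9>-4, Beta: 10>0, Gamma: 2>-4, Delta: 3>1.
R3 is strictly dominated by R1 (Alpha: 9>-7, Beta: 10>-3, Gamma: 2>-5, Delta: 3>-2).
R4 is strictly dominated by R1 (Alpha: 9>-5, Beta: 10>-5, Gamma: 2>-1, Delta: 3>1).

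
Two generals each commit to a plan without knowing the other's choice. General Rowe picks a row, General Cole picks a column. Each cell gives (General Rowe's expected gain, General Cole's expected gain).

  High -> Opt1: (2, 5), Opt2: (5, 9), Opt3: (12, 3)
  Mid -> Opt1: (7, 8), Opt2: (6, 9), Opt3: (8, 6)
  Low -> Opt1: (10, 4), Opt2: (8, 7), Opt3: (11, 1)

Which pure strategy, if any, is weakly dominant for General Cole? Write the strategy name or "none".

Opt2

Opt2 vs Opt1: High: 9>5, Mid: 9>8, Low: 7>4.
Opt2 vs Opt3: High: 9>3, Mid: 9>6, Low: 7>1.
Opt2 is at least as good as every other strategy against every opponent action, so it is weakly dominant.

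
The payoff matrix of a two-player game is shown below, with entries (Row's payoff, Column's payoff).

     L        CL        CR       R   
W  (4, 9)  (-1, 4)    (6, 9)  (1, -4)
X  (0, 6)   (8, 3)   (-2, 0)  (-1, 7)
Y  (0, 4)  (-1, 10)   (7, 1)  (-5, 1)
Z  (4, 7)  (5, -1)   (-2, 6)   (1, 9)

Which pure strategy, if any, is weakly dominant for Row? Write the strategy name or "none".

W fails to dominate X at CL (-1<8).
X fails to dominate W at L (0<4).
Y fails to dominate W at L (0<4).
Z fails to dominate W at CR (-2<6).
No single strategy dominates all the others.

none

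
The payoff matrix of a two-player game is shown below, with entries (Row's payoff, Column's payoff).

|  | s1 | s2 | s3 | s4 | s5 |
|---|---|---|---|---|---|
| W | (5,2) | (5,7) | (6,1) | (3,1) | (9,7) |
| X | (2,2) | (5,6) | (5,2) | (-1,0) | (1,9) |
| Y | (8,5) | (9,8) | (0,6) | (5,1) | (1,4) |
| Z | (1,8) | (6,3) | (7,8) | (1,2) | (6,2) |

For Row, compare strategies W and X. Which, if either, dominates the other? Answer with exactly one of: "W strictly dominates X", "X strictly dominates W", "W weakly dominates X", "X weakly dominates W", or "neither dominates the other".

W's payoffs vs X's, by Column's action — s1: 5>2, s2: 5=5, s3: 6>5, s4: 3>-1, s5: 9>1.
W is at least as good everywhere and strictly better somewhere (tied only at s2), so W weakly but not strictly dominates X.

W weakly dominates X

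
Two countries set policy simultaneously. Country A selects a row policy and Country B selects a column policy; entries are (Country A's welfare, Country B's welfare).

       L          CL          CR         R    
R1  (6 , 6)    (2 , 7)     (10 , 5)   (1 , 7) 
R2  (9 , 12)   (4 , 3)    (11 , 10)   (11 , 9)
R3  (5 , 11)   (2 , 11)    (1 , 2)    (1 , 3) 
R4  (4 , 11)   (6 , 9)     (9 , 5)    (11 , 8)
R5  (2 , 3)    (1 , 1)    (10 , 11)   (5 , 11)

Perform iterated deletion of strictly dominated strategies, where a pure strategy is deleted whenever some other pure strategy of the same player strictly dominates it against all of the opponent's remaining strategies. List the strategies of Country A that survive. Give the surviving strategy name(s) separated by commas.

R2

Country A's strategy R1 is strictly dominated by R2 (L: 9>6, CL: 4>2, CR: 11>10, R: 11>1) and is removed.
Country A's strategy R3 is strictly dominated by R2 (L: 9>5, CL: 4>2, CR: 11>1, R: 11>1) and is removed.
Country A's strategy R5 is strictly dominated by R2 (L: 9>2, CL: 4>1, CR: 11>10, R: 11>5) and is removed.
Column CL is eliminated: L beats it against every remaining row (R2: 12>3, R4: 11>9).
For Country B, L strictly dominates CR on the remaining rows (R2: 12>10, R4: 11>5); eliminate CR.
Country B's strategy R is strictly dominated by L (R2: 12>9, R4: 11>8) and is removed.
Country A's strategy R4 is strictly dominated by R2 (L: 9>4) and is removed.
Among the remaining strategies, none is strictly dominated by another pure strategy of the same player, so the elimination stops.
Surviving strategies — Country A: {R2}; Country B: {L}.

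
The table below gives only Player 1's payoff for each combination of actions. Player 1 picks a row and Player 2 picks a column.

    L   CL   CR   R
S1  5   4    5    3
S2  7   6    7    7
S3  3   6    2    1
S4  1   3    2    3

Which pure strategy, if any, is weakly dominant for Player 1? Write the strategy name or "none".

S2

S2 vs S1: L: 7>5, CL: 6>4, CR: 7>5, R: 7>3.
S2 vs S3: L: 7>3, CL: 6=6, CR: 7>2, R: 7>1.
S2 vs S4: L: 7>1, CL: 6>3, CR: 7>2, R: 7>3.
S2 is at least as good as every other strategy against every opponent action, so it is weakly dominant.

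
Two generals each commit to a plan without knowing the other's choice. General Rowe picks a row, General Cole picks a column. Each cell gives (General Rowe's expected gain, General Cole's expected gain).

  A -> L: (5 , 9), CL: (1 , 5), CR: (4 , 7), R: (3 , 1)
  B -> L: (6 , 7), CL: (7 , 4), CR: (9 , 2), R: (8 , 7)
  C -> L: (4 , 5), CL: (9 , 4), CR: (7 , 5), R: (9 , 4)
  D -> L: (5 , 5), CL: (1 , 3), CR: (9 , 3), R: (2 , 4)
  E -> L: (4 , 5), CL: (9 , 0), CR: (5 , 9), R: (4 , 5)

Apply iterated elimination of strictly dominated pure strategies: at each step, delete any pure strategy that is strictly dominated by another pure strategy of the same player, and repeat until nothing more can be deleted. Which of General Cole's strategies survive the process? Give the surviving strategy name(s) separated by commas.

L, CR, R

General Rowe's strategy A is strictly dominated by B (L: 6>5, CL: 7>1, CR: 9>4, R: 8>3) and is removed.
For General Cole, L strictly dominates CL on the remaining rows (B: 7>4, C: 5>4, D: 5>3, E: 5>0); eliminate CL.
For General Rowe, B strictly dominates E on the remaining columns (L: 6>4, CR: 9>5, R: 8>4); eliminate E.
Among the remaining strategies, none is strictly dominated by another pure strategy of the same player, so the elimination stops.
Surviving strategies — General Rowe: {B, C, D}; General Cole: {L, CR, R}.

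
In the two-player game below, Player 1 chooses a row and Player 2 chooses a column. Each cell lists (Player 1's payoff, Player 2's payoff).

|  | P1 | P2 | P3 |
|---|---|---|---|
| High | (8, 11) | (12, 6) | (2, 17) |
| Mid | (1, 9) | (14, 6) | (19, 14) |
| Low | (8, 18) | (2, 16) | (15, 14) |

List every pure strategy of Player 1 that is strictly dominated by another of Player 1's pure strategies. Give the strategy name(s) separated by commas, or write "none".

none

High is not dominated — it holds its own against Mid at P1 (8>1); Low at P1 (8=8).
Nothing dominates Mid: High at P2 (14>12); Low at P2 (14>2).
Low is not dominated — it holds its own against High at P1 (8=8); Mid at P1 (8>1).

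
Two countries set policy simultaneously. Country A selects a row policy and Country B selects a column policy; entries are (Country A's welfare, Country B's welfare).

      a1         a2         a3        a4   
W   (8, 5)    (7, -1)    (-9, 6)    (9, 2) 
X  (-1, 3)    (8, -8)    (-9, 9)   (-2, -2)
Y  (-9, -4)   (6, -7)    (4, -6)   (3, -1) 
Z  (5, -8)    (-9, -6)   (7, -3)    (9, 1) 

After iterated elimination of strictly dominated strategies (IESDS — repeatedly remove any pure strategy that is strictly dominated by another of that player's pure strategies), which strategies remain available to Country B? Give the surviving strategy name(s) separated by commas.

Column a2 is eliminated: a3 beats it against every remaining row (W: 6>-1, X: 9>-8, Y: -6>-7, Z: -3>-6).
Country A's strategy X is strictly dominated by Z (a1: 5>-1, a3: 7>-9, a4: 9>-2) and is removed.
Row Y is eliminated: Z beats it against every remaining column (a1: 5>-9, a3: 7>4, a4: 9>3).
For Country B, a3 strictly dominates a1 on the remaining rows (W: 6>5, Z: -3>-8); eliminate a1.
Among the remaining strategies, none is strictly dominated by another pure strategy of the same player, so the elimination stops.
Surviving strategies — Country A: {W, Z}; Country B: {a3, a4}.

a3, a4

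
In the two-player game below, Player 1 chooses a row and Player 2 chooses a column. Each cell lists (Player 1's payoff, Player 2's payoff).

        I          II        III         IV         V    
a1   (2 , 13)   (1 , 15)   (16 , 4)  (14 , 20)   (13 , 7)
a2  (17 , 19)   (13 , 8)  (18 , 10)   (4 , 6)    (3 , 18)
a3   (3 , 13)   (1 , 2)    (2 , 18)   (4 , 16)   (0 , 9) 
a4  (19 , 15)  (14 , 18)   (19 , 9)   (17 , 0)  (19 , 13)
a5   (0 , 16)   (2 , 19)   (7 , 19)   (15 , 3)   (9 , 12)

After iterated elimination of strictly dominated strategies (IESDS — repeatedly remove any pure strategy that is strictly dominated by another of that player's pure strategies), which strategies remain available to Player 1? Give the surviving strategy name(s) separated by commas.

Player 1's strategy a1 is strictly dominated by a4 (I: 19>2, II: 14>1, III: 19>16, IV: 17>14, V: 19>13) and is removed.
Row a2 is eliminated: a4 beats it against every remaining column (I: 19>17, II: 14>13, III: 19>18, IV: 17>4, V: 19>3).
Row a3 is eliminated: a4 beats it against every remaining column (I: 19>3, II: 14>1, III: 19>2, IV: 17>4, V: 19>0).
Player 1's strategy a5 is strictly dominated by a4 (I: 19>0, II: 14>2, III: 19>7, IV: 17>15, V: 19>9) and is removed.
Column I is eliminated: II beats it against every remaining row (a4: 18>15).
Player 2's strategy III is strictly dominated by II (a4: 18>9) and is removed.
Player 2's strategy IV is strictly dominated by II (a4: 18>0) and is removed.
Column V is eliminated: II beats it against every remaining row (a4: 18>13).
Among the remaining strategies, none is strictly dominated by another pure strategy of the same player, so the elimination stops.
Surviving strategies — Player 1: {a4}; Player 2: {II}.

a4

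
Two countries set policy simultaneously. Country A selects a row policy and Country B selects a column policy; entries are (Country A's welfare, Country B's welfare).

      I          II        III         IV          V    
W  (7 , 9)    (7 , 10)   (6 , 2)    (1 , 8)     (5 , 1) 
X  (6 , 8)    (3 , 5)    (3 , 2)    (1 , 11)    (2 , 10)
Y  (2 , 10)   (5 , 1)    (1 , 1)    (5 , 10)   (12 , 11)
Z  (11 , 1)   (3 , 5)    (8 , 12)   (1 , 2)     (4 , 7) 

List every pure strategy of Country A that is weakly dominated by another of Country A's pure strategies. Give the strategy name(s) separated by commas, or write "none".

X

W: no other strategy beats it everywhere (X at I (7>6); Y at I (7>2); Z at II (7>3)).
W weakly dominates X — I: 7>6, II: 7>3, III: 6>3, IV: 1=1, V: 5>2.
Nothing dominates Y: W at IV (5>1); X at II (5>3); Z at II (5>3).
Nothing dominates Z: W at I (11>7); X at I (11>6); Y at I (11>2).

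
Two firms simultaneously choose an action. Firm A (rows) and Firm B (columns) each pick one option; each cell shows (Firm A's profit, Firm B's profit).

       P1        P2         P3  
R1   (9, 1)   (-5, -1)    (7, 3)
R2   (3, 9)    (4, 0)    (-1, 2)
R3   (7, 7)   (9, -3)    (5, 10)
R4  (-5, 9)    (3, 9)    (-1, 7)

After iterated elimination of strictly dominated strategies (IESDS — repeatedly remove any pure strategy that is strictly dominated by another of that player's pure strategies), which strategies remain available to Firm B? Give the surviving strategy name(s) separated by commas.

Firm A's strategy R2 is strictly dominated by R3 (P1: 7>3, P2: 9>4, P3: 5>-1) and is removed.
Firm A's strategy R4 is strictly dominated by R3 (P1: 7>-5, P2: 9>3, P3: 5>-1) and is removed.
Firm B's strategy P1 is strictly dominated by P3 (R1: 3>1, R3: 10>7) and is removed.
Firm B's strategy P2 is strictly dominated by P3 (R1: 3>-1, R3: 10>-3) and is removed.
For Firm A, R1 strictly dominates R3 on the remaining columns (P3: 7>5); eliminate R3.
Among the remaining strategies, none is strictly dominated by another pure strategy of the same player, so the elimination stops.
Surviving strategies — Firm A: {R1}; Firm B: {P3}.

P3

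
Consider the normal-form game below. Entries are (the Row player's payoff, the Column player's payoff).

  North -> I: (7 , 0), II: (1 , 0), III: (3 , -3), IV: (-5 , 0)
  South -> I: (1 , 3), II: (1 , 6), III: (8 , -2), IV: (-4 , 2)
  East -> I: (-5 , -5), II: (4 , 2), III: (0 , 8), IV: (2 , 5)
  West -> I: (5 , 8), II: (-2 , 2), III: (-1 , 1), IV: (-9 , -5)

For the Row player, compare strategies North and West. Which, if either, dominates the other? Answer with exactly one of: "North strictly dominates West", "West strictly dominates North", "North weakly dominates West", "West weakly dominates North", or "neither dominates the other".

Compare North to West across each opponent action: I: 7>5, II: 1>-2, III: 3>-1, IV: -5>-9.
North gives a strictly higher payoff against each opponent action, so North strictly dominates West.

North strictly dominates West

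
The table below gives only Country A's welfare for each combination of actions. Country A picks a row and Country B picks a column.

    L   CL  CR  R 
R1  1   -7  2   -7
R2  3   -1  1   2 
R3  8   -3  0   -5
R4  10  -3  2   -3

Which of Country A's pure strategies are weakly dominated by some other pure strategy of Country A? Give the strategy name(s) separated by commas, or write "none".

R4 weakly dominates R1 — L: 10>1, CL: -3>-7, CR: 2=2, R: -3>-7.
Nothing dominates R2: R1 at L (3>1); R3 at CL (-1>-3); R4 at CL (-1>-3).
R3: dominated, since R4 does at least as well everywhere (L: 10>8, CL: -3=-3, CR: 2>0, R: -3>-5).
R4 is not dominated — it holds its own against R1 at L (10>1); R2 at L (10>3); R3 at L (10>8).

R1, R3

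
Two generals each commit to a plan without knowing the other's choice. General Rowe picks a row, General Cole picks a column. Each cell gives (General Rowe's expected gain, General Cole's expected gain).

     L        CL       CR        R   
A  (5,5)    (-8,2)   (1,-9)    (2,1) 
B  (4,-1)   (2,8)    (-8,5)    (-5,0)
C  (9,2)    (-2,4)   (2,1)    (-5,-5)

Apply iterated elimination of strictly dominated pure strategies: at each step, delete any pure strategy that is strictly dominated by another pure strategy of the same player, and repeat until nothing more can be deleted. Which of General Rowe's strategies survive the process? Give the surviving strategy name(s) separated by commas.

Column CR is eliminated: CL beats it against every remaining row (A: 2>-9, B: 8>5, C: 4>1).
For General Cole, CL strictly dominates R on the remaining rows (A: 2>1, B: 8>0, C: 4>-5); eliminate R.
For General Rowe, C strictly dominates A on the remaining columns (L: 9>5, CL: -2>-8); eliminate A.
For General Cole, CL strictly dominates L on the remaining rows (B: 8>-1, C: 4>2); eliminate L.
General Rowe's strategy C is strictly dominated by B (CL: 2>-2) and is removed.
Among the remaining strategies, none is strictly dominated by another pure strategy of the same player, so the elimination stops.
Surviving strategies — General Rowe: {B}; General Cole: {CL}.

B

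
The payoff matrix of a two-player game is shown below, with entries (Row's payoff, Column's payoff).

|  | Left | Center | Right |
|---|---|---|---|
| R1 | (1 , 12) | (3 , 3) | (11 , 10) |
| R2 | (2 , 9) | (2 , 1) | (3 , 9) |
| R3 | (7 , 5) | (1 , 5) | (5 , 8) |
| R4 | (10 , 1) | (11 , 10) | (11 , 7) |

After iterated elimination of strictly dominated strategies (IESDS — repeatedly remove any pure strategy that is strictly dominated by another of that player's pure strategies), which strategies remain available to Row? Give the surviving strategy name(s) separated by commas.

R1, R4

Row R2 is eliminated: R4 beats it against every remaining column (Left: 10>2, Center: 11>2, Right: 11>3).
For Row, R4 strictly dominates R3 on the remaining columns (Left: 10>7, Center: 11>1, Right: 11>5); eliminate R3.
Among the remaining strategies, none is strictly dominated by another pure strategy of the same player, so the elimination stops.
Surviving strategies — Row: {R1, R4}; Column: {Left, Center, Right}.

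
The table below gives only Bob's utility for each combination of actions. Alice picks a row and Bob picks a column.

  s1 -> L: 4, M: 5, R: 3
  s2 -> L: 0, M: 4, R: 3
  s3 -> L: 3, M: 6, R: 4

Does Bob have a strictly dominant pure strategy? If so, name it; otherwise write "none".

M

M vs L: s1: 5>4, s2: 4>0, s3: 6>3.
M vs R: s1: 5>3, s2: 4>3, s3: 6>4.
M strictly beats every other strategy against every opponent action, so it is strictly dominant.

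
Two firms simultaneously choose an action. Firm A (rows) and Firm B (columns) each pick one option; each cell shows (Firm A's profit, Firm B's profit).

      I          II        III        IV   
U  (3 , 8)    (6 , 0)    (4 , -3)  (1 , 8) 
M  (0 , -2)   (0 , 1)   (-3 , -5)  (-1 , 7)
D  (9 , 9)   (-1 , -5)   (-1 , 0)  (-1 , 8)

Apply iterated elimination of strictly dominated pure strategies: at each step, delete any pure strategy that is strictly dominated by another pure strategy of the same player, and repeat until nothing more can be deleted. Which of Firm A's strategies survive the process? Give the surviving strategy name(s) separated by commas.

Row M is eliminated: U beats it against every remaining column (I: 3>0, II: 6>0, III: 4>-3, IV: 1>-1).
For Firm B, I strictly dominates II on the remaining rows (U: 8>0, D: 9>-5); eliminate II.
For Firm B, I strictly dominates III on the remaining rows (U: 8>-3, D: 9>0); eliminate III.
Among the remaining strategies, none is strictly dominated by another pure strategy of the same player, so the elimination stops.
Surviving strategies — Firm A: {U, D}; Firm B: {I, IV}.

U, D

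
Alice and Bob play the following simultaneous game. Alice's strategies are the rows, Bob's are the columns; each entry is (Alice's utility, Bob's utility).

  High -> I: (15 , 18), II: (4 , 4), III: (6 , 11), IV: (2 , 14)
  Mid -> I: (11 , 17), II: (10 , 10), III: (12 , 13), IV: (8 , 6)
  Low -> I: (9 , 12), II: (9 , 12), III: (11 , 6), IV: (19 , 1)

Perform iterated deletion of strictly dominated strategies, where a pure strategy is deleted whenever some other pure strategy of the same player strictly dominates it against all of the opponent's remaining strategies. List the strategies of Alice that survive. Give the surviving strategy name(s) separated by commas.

High

For Bob, I strictly dominates III on the remaining rows (High: 18>11, Mid: 17>13, Low: 12>6); eliminate III.
Column IV is eliminated: I beats it against every remaining row (High: 18>14, Mid: 17>6, Low: 12>1).
Row Low is eliminated: Mid beats it against every remaining column (I: 11>9, II: 10>9).
Bob's strategy II is strictly dominated by I (High: 18>4, Mid: 17>10) and is removed.
Alice's strategy Mid is strictly dominated by High (I: 15>11) and is removed.
Among the remaining strategies, none is strictly dominated by another pure strategy of the same player, so the elimination stops.
Surviving strategies — Alice: {High}; Bob: {I}.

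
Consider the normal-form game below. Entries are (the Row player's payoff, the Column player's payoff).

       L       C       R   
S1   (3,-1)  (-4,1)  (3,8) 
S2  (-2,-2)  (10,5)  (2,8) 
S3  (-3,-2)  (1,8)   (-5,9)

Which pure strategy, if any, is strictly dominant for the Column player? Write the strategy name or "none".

R

R vs L: S1: 8>-1, S2: 8>-2, S3: 9>-2.
R vs C: S1: 8>1, S2: 8>5, S3: 9>8.
R strictly beats every other strategy against every opponent action, so it is strictly dominant.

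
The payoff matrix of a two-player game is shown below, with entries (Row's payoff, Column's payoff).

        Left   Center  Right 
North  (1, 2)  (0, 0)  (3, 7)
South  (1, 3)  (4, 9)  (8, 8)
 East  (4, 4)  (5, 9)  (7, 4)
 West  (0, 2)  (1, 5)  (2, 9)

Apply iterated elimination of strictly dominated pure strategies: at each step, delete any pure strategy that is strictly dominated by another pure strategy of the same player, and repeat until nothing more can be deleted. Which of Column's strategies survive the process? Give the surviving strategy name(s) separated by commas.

Center

For Row, East strictly dominates North on the remaining columns (Left: 4>1, Center: 5>0, Right: 7>3); eliminate North.
For Row, South strictly dominates West on the remaining columns (Left: 1>0, Center: 4>1, Right: 8>2); eliminate West.
Column's strategy Left is strictly dominated by Center (South: 9>3, East: 9>4) and is removed.
Column Right is eliminated: Center beats it against every remaining row (South: 9>8, East: 9>4).
For Row, East strictly dominates South on the remaining columns (Center: 5>4); eliminate South.
Among the remaining strategies, none is strictly dominated by another pure strategy of the same player, so the elimination stops.
Surviving strategies — Row: {East}; Column: {Center}.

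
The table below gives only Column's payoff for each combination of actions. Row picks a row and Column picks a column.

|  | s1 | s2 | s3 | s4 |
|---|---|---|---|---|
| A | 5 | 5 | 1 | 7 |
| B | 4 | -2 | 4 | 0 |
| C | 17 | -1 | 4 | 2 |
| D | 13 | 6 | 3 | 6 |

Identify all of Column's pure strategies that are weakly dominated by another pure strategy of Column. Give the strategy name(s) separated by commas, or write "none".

s1: no other strategy beats it everywhere (s2 at B (4>-2); s3 at A (5>1); s4 at B (4>0)).
s1 weakly dominates s2 — A: 5=5, B: 4>-2, C: 17>-1, D: 13>6.
s3 is weakly dominated by s1 (A: 5>1, B: 4=4, C: 17>4, D: 13>3).
s4 is not dominated — it holds its own against s1 at A (7>5); s2 at A (7>5); s3 at A (7>1).

s2, s3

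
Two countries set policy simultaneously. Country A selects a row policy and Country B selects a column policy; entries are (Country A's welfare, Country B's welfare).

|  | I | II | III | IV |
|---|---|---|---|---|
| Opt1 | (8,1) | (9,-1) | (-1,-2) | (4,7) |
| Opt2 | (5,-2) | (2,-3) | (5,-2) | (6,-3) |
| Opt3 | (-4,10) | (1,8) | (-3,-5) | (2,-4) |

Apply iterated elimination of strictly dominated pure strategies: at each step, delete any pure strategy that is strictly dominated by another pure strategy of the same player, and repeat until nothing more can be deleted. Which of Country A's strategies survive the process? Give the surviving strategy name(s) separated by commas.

Opt1, Opt2

Country A's strategy Opt3 is strictly dominated by Opt1 (I: 8>-4, II: 9>1, III: -1>-3, IV: 4>2) and is removed.
Column II is eliminated: I beats it against every remaining row (Opt1: 1>-1, Opt2: -2>-3).
Among the remaining strategies, none is strictly dominated by another pure strategy of the same player, so the elimination stops.
Surviving strategies — Country A: {Opt1, Opt2}; Country B: {I, III, IV}.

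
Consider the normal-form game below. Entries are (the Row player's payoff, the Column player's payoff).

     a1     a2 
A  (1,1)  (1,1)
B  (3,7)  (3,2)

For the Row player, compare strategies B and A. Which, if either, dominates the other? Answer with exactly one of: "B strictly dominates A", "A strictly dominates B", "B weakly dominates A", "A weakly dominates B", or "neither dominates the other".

B strictly dominates A

B's payoffs vs A's, by the Column player's action — a1: 3>1, a2: 3>1.
Every comparison favours B, so B strictly dominates A.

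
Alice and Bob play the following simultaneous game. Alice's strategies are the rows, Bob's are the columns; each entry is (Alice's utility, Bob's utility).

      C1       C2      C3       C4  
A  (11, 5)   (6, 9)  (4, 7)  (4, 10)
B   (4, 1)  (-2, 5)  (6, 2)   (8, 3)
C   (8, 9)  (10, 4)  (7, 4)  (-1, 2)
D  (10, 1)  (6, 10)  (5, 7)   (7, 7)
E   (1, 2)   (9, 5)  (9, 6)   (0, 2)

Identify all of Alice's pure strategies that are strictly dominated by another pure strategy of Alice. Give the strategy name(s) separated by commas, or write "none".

A: no other strategy beats it everywhere (B at C1 (11>4); C at C1 (11>8); D at C1 (11>10); E at C1 (11>1)).
Nothing dominates B: A at C3 (6>4); C at C4 (8>-1); D at C3 (6>5); E at C1 (4>1).
Nothing dominates C: A at C2 (10>6); B at C1 (8>4); D at C2 (10>6); E at C1 (8>1).
D: no other strategy beats it everywhere (A at C2 (6=6); B at C1 (10>4); C at C1 (10>8); E at C1 (10>1)).
E is not dominated — it holds its own against A at C2 (9>6); B at C2 (9>-2); C at C3 (9>7); D at C2 (9>6).

none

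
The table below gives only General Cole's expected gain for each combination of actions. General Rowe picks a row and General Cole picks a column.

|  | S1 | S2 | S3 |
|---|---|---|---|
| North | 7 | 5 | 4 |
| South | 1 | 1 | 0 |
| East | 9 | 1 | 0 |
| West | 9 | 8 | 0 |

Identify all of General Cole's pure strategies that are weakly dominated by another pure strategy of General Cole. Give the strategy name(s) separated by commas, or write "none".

S2, S3

S1: no other strategy beats it everywhere (S2 at North (7>5); S3 at North (7>4)).
S2: dominated, since S1 does at least as well everywhere (North: 7>5, South: 1=1, East: 9>1, West: 9>8).
S3 is weakly dominated by S1 (North: 7>4, South: 1>0, East: 9>0, West: 9>0).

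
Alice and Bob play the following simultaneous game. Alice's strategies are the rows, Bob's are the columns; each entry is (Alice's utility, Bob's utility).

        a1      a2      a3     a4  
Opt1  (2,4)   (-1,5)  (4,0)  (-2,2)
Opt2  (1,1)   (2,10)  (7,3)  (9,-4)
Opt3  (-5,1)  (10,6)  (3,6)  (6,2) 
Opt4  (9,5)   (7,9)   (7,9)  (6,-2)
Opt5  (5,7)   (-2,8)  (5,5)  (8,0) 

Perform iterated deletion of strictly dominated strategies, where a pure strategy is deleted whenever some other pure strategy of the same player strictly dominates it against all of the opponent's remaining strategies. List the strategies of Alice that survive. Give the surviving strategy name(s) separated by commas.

Opt2, Opt3, Opt4

For Alice, Opt4 strictly dominates Opt1 on the remaining columns (a1: 9>2, a2: 7>-1, a3: 7>4, a4: 6>-2); eliminate Opt1.
Bob's strategy a1 is strictly dominated by a2 (Opt2: 10>1, Opt3: 6>1, Opt4: 9>5, Opt5: 8>7) and is removed.
For Alice, Opt2 strictly dominates Opt5 on the remaining columns (a2: 2>-2, a3: 7>5, a4: 9>8); eliminate Opt5.
For Bob, a2 strictly dominates a4 on the remaining rows (Opt2: 10>-4, Opt3: 6>2, Opt4: 9>-2); eliminate a4.
Among the remaining strategies, none is strictly dominated by another pure strategy of the same player, so the elimination stops.
Surviving strategies — Alice: {Opt2, Opt3, Opt4}; Bob: {a2, a3}.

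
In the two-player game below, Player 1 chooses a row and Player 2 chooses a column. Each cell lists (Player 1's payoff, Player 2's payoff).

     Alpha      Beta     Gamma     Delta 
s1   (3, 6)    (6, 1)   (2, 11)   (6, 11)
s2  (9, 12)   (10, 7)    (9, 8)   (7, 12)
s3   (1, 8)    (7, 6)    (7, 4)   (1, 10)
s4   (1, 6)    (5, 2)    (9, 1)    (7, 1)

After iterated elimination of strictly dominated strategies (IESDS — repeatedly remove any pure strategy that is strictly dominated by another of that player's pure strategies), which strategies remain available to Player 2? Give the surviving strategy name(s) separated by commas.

Alpha, Delta

Row s1 is eliminated: s2 beats it against every remaining column (Alpha: 9>3, Beta: 10>6, Gamma: 9>2, Delta: 7>6).
Player 1's strategy s3 is strictly dominated by s2 (Alpha: 9>1, Beta: 10>7, Gamma: 9>7, Delta: 7>1) and is removed.
Column Beta is eliminated: Alpha beats it against every remaining row (s2: 12>7, s4: 6>2).
Column Gamma is eliminated: Alpha beats it against every remaining row (s2: 12>8, s4: 6>1).
Among the remaining strategies, none is strictly dominated by another pure strategy of the same player, so the elimination stops.
Surviving strategies — Player 1: {s2, s4}; Player 2: {Alpha, Delta}.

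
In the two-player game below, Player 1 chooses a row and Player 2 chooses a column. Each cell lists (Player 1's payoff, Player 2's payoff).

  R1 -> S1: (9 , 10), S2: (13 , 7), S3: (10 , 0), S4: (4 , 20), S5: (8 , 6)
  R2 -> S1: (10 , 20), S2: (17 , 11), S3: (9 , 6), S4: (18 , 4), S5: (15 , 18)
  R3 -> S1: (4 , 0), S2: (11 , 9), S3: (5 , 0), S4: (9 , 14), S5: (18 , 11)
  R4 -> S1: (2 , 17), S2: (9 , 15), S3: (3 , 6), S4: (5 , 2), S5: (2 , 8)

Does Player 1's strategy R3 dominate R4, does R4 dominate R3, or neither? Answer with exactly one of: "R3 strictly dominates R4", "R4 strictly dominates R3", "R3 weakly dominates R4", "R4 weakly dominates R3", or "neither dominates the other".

R3 strictly dominates R4

R3's payoffs vs R4's, by Player 2's action — S1: 4>2, S2: 11>9, S3: 5>3, S4: 9>5, S5: 18>2.
R3 gives a strictly higher payoff against each opponent action, so R3 strictly dominates R4.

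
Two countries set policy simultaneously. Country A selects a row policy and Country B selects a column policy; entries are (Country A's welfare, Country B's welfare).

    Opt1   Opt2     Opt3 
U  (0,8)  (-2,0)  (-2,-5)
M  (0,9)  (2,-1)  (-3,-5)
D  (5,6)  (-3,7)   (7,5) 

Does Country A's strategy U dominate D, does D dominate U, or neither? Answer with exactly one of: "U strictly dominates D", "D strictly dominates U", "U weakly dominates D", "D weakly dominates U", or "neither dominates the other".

neither dominates the other

Compare U to D across each opponent action: Opt1: 0<5, Opt2: -2>-3, Opt3: -2<7.
U does better at Opt2 but worse at Opt1, Opt3; neither strategy dominates the other.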